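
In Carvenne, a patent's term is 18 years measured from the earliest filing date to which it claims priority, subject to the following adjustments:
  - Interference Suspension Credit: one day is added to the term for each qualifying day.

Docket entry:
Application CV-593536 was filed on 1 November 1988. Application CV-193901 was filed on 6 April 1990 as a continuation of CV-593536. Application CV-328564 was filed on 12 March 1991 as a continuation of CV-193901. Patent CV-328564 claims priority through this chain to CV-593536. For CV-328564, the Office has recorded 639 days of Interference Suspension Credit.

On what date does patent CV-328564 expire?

Earliest priority filing: 1 November 1988.
Base term: 1 November 1988 + 18 years → 1 November 2006.
Interference Suspension Credit: +639 days → 1 August 2008.

2008-08-01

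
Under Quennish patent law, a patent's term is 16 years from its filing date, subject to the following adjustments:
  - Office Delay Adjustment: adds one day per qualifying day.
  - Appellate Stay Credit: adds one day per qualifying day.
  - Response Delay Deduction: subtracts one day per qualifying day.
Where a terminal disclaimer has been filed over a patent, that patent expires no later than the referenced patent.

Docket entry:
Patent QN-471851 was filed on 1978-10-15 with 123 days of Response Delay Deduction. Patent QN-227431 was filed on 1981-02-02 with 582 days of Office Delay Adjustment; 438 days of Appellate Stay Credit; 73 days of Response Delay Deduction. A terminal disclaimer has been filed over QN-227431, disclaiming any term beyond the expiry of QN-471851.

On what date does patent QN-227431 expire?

Natural term of QN-227431:
  Base: filing + 16 years → 2 February 1997.
  Office Delay Adjustment: +582 days → 7 September 1998.
  Appellate Stay Credit: +438 days → 19 November 1999.
  Response Delay Deduction: −73 days → 7 September 1999.
Expiry of referenced patent QN-471851:
  Base: filing + 16 years → 15 October 1994.
  Response Delay Deduction: −123 days → 14 June 1994.
Terminal disclaimer: QN-227431 expires on the earlier of 7 September 1999 and 14 June 1994.

1994-06-14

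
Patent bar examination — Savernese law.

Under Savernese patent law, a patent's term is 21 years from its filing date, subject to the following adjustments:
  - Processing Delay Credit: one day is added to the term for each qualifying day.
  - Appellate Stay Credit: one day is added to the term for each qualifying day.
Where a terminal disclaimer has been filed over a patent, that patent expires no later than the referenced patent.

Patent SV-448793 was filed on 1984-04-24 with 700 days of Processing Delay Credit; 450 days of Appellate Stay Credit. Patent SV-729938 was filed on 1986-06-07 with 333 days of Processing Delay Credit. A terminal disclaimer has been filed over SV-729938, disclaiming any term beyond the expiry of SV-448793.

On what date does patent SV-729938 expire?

May 5, 2008

Natural term of SV-729938:
  Base: filing + 21 years → 7 June 2007.
  Processing Delay Credit: +333 days → 5 May 2008.
Expiry of referenced patent SV-448793:
  Base: filing + 21 years → 24 April 2005.
  Processing Delay Credit: +700 days → 25 March 2007.
  Appellate Stay Credit: +450 days → 17 June 2008.
Terminal disclaimer: SV-729938 expires on the earlier of 5 May 2008 and 17 June 2008.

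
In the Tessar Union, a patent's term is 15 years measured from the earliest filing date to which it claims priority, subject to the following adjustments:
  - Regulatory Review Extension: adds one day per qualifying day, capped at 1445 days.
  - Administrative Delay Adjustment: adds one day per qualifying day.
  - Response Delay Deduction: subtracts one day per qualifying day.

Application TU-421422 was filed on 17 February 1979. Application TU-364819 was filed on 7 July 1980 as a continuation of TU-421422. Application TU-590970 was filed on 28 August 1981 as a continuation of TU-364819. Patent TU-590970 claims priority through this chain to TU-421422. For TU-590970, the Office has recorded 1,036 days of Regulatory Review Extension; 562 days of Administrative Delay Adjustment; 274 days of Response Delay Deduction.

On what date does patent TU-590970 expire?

Earliest priority filing: 17 February 1979.
Base term: 17 February 1979 + 15 years → 17 February 1994.
Regulatory Review Extension: 1036 days (within the 1445-day cap) → +1036 days → 19 December 1996.
Administrative Delay Adjustment: +562 days → 4 July 1998.
Response Delay Deduction: −274 days → 3 October 1997.

1997-10-03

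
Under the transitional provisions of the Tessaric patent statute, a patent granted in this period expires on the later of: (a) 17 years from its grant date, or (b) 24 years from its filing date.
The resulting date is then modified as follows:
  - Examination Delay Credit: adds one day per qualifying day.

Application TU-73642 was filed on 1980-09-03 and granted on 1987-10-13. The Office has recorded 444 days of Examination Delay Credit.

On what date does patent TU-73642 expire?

December 31, 2005

(a) grant + 17 years → 13 October 2004.
(b) filing + 24 years → 3 September 2004.
Later of the two: 13 October 2004.
Examination Delay Credit: +444 days → 31 December 2005.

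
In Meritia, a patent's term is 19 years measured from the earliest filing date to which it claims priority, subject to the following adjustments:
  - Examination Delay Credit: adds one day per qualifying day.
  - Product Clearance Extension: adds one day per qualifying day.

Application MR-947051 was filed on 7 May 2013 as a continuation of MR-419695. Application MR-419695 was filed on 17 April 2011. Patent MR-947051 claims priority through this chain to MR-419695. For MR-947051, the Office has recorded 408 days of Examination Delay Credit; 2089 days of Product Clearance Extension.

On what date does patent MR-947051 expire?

Earliest priority filing: 17 April 2011.
Base term: 17 April 2011 + 19 years → 17 April 2030.
Examination Delay Credit: +408 days → 30 May 2031.
Product Clearance Extension: +2089 days → 16 February 2037.

2037-02-16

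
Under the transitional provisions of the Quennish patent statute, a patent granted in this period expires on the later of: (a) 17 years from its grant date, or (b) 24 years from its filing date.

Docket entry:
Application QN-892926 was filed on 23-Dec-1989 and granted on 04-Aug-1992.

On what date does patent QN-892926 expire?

2013-12-23

(a) grant + 17 years → 4 August 2009.
(b) filing + 24 years → 23 December 2013.
Later of the two: 23 December 2013.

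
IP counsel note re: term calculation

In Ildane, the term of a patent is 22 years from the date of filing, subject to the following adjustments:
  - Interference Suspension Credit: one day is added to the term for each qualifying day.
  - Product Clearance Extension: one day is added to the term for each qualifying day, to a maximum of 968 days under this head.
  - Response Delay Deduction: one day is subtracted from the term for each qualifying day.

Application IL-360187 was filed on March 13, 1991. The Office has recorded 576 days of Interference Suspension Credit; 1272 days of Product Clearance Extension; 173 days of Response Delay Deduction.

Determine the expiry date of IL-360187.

Base term: filing date + 22 years → 13 March 2013.
Interference Suspension Credit: +576 days → 10 October 2014.
Product Clearance Extension: 1272 days claimed exceeds the 968-day cap, so +968 days → 4 June 2017.
Response Delay Deduction: −173 days → 13 December 2016.

December 13, 2016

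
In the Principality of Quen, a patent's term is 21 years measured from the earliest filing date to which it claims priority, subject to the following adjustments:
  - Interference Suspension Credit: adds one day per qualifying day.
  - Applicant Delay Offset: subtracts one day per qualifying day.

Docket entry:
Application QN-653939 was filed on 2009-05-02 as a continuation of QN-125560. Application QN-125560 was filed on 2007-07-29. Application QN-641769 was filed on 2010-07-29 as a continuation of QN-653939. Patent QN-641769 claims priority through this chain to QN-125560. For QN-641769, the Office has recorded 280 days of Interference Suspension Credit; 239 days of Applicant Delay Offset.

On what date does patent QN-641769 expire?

Earliest priority filing: 29 July 2007.
Base term: 29 July 2007 + 21 years → 29 July 2028.
Interference Suspension Credit: +280 days → 5 May 2029.
Applicant Delay Offset: −239 days → 8 September 2028.

2028-09-08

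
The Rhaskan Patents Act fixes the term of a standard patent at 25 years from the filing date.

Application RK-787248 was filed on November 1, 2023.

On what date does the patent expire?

2048-11-01

Filing date + 25 years → 1 November 2048.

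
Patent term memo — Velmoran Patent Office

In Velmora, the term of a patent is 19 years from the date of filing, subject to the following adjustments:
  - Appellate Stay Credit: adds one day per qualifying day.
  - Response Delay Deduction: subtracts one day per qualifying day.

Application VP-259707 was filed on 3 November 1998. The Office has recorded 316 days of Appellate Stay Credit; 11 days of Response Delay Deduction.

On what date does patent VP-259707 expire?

September 4, 2018

Base term: filing date + 19 years → 3 November 2017.
Appellate Stay Credit: +316 days → 15 September 2018.
Response Delay Deduction: −11 days → 4 September 2018.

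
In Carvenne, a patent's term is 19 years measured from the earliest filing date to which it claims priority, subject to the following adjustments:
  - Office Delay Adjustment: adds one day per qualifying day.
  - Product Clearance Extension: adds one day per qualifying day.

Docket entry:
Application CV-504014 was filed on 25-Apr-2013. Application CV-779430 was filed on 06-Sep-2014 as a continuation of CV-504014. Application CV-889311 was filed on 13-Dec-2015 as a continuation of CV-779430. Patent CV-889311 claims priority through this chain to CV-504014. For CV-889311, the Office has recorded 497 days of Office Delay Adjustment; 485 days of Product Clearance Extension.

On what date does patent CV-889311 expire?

2035-01-02

Earliest priority filing: 25 April 2013.
Base term: 25 April 2013 + 19 years → 25 April 2032.
Office Delay Adjustment: +497 days → 4 September 2033.
Product Clearance Extension: +485 days → 2 January 2035.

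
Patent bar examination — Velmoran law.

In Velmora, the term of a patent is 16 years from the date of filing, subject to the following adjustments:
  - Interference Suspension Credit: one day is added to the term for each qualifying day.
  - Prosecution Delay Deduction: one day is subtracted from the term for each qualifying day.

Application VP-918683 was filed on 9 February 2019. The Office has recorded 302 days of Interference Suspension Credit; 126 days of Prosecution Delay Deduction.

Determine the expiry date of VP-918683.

Base term: filing date + 16 years → 9 February 2035.
Interference Suspension Credit: +302 days → 8 December 2035.
Prosecution Delay Deduction: −126 days → 4 August 2035.

August 4, 2035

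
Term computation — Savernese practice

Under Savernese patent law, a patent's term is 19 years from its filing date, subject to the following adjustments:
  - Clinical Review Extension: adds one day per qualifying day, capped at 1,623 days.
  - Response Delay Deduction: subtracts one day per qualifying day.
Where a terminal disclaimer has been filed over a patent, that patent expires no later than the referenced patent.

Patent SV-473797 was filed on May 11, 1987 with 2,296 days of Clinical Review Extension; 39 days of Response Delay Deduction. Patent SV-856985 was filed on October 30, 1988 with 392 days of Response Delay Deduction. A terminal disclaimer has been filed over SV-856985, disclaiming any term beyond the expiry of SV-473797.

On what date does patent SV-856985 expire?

Natural term of SV-856985:
  Base: filing + 19 years → 30 October 2007.
  Response Delay Deduction: −392 days → 3 October 2006.
Expiry of referenced patent SV-473797:
  Base: filing + 19 years → 11 May 2006.
  Clinical Review Extension: 2296 days claimed exceeds the 1623-day cap, so +1623 days → 20 October 2010.
  Response Delay Deduction: −39 days → 11 September 2010.
Terminal disclaimer: SV-856985 expires on the earlier of 3 October 2006 and 11 September 2010.

2006-10-03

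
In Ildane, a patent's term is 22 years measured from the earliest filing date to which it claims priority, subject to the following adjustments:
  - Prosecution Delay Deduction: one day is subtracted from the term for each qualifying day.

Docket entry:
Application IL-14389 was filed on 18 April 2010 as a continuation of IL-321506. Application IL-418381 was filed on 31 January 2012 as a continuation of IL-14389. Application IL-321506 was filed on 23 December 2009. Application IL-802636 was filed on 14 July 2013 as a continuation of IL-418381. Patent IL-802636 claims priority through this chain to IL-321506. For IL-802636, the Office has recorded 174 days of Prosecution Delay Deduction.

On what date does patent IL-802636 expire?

Earliest priority filing: 23 December 2009.
Base term: 23 December 2009 + 22 years → 23 December 2031.
Prosecution Delay Deduction: −174 days → 2 July 2031.

July 2, 2031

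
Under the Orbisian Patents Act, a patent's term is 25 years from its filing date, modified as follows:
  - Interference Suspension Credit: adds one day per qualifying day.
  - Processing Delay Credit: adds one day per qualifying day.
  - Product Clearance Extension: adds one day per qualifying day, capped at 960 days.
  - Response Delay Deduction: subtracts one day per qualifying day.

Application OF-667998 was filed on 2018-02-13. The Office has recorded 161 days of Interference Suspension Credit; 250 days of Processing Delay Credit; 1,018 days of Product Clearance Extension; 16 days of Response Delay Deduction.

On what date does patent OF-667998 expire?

2046-10-30

Base term: filing date + 25 years → 13 February 2043.
Interference Suspension Credit: +161 days → 24 July 2043.
Processing Delay Credit: +250 days → 30 March 2044.
Product Clearance Extension: 1018 days claimed exceeds the 960-day cap, so +960 days → 15 November 2046.
Response Delay Deduction: −16 days → 30 October 2046.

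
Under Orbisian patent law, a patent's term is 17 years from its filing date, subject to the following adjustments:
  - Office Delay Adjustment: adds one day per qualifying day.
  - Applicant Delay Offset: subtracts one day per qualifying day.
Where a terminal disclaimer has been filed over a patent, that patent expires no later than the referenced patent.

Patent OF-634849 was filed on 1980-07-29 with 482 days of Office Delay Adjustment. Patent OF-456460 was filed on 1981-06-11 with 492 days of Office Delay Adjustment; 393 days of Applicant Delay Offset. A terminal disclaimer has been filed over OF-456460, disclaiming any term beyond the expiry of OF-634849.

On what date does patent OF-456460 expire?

Natural term of OF-456460:
  Base: filing + 17 years → 11 June 1998.
  Office Delay Adjustment: +492 days → 16 October 1999.
  Applicant Delay Offset: −393 days → 18 September 1998.
Expiry of referenced patent OF-634849:
  Base: filing + 17 years → 29 July 1997.
  Office Delay Adjustment: +482 days → 23 November 1998.
Terminal disclaimer: OF-456460 expires on the earlier of 18 September 1998 and 23 November 1998.

September 18, 1998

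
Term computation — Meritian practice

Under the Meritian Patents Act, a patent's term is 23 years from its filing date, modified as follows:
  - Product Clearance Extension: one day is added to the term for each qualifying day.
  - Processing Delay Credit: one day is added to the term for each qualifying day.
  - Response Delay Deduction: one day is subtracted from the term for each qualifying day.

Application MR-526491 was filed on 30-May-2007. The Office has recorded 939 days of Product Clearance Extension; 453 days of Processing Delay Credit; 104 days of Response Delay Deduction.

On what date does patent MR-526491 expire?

Base term: filing date + 23 years → 30 May 2030.
Product Clearance Extension: +939 days → 24 December 2032.
Processing Delay Credit: +453 days → 22 March 2034.
Response Delay Deduction: −104 days → 8 December 2033.

December 8, 2033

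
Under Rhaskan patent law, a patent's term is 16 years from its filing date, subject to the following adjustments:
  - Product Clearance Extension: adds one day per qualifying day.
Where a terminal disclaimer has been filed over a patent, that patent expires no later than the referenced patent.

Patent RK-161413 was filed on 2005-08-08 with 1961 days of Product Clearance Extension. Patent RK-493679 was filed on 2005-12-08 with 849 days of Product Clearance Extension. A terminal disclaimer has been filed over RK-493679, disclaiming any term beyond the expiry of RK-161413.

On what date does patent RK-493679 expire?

April 5, 2024

Natural term of RK-493679:
  Base: filing + 16 years → 8 December 2021.
  Product Clearance Extension: +849 days → 5 April 2024.
Expiry of referenced patent RK-161413:
  Base: filing + 16 years → 8 August 2021.
  Product Clearance Extension: +1961 days → 21 December 2026.
Terminal disclaimer: RK-493679 expires on the earlier of 5 April 2024 and 21 December 2026.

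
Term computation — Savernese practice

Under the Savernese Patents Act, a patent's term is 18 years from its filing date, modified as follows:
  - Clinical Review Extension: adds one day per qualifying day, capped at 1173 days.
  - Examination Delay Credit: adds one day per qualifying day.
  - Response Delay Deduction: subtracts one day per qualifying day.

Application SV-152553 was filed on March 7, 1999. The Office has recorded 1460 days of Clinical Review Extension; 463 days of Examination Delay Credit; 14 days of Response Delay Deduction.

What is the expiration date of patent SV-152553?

Base term: filing date + 18 years → 7 March 2017.
Clinical Review Extension: 1460 days claimed exceeds the 1173-day cap, so +1173 days → 23 May 2020.
Examination Delay Credit: +463 days → 29 August 2021.
Response Delay Deduction: −14 days → 15 August 2021.

August 15, 2021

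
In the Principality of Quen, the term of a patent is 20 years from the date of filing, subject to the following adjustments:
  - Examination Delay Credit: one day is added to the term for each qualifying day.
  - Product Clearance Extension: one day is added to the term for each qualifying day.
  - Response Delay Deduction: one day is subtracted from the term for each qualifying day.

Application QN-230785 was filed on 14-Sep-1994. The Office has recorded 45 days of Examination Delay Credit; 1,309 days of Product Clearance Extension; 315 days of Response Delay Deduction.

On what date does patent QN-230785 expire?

2017-07-19

Base term: filing date + 20 years → 14 September 2014.
Examination Delay Credit: +45 days → 29 October 2014.
Product Clearance Extension: +1309 days → 30 May 2018.
Response Delay Deduction: −315 days → 19 July 2017.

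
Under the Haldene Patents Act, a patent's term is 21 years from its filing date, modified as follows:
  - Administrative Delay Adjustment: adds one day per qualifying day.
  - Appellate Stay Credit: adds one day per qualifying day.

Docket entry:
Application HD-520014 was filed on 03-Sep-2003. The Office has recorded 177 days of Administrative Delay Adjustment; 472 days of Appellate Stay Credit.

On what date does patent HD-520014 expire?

2026-06-14

Base term: filing date + 21 years → 3 September 2024.
Administrative Delay Adjustment: +177 days → 27 February 2025.
Appellate Stay Credit: +472 days → 14 June 2026.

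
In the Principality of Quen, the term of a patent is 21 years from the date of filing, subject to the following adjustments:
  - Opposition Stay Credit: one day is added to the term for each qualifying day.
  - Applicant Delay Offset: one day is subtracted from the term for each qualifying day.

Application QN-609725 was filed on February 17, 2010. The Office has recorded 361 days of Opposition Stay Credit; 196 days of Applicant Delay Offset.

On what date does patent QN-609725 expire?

August 1, 2031

Base term: filing date + 21 years → 17 February 2031.
Opposition Stay Credit: +361 days → 13 February 2032.
Applicant Delay Offset: −196 days → 1 August 2031.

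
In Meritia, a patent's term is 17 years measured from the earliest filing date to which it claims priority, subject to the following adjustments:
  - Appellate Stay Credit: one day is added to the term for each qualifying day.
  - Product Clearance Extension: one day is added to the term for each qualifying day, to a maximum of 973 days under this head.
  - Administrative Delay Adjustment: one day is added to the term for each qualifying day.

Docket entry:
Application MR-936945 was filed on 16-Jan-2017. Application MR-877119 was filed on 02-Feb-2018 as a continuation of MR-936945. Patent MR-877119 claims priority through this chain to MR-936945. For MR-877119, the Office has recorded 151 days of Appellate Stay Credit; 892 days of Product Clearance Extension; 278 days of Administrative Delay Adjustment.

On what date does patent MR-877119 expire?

August 29, 2037

Earliest priority filing: 16 January 2017.
Base term: 16 January 2017 + 17 years → 16 January 2034.
Appellate Stay Credit: +151 days → 16 June 2034.
Product Clearance Extension: 892 days (within the 973-day cap) → +892 days → 24 November 2036.
Administrative Delay Adjustment: +278 days → 29 August 2037.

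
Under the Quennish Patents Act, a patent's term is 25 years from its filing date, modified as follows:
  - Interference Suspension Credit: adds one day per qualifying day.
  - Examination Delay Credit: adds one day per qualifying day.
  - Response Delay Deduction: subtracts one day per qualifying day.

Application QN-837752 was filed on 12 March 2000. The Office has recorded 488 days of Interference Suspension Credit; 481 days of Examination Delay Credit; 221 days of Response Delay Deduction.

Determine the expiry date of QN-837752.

March 30, 2027

Base term: filing date + 25 years → 12 March 2025.
Interference Suspension Credit: +488 days → 13 July 2026.
Examination Delay Credit: +481 days → 6 November 2027.
Response Delay Deduction: −221 days → 30 March 2027.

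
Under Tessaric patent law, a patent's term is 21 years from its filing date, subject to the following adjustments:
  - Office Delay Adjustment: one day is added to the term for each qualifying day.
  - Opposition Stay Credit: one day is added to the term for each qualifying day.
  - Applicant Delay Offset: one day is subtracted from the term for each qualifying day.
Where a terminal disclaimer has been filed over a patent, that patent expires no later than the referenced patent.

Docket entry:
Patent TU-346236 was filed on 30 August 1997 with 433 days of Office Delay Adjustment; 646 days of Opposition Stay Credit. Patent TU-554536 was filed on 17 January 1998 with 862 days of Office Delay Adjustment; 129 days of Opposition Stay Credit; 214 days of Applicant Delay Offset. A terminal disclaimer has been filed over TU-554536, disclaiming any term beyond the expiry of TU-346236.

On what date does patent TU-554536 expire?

Natural term of TU-554536:
  Base: filing + 21 years → 17 January 2019.
  Office Delay Adjustment: +862 days → 28 May 2021.
  Opposition Stay Credit: +129 days → 4 October 2021.
  Applicant Delay Offset: −214 days → 4 March 2021.
Expiry of referenced patent TU-346236:
  Base: filing + 21 years → 30 August 2018.
  Office Delay Adjustment: +433 days → 6 November 2019.
  Opposition Stay Credit: +646 days → 13 August 2021.
Terminal disclaimer: TU-554536 expires on the earlier of 4 March 2021 and 13 August 2021.

2021-03-04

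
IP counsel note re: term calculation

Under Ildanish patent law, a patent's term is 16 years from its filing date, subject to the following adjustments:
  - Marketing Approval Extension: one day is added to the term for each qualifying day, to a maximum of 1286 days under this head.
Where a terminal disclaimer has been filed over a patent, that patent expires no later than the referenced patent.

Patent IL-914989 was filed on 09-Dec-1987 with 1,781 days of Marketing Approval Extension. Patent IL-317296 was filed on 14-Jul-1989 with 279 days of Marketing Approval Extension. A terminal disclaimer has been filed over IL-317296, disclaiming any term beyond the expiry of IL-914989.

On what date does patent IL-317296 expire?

2006-04-19

Natural term of IL-317296:
  Base: filing + 16 years → 14 July 2005.
  Marketing Approval Extension: 279 days (within the 1286-day cap) → +279 days → 19 April 2006.
Expiry of referenced patent IL-914989:
  Base: filing + 16 years → 9 December 2003.
  Marketing Approval Extension: 1781 days claimed exceeds the 1286-day cap, so +1286 days → 17 June 2007.
Terminal disclaimer: IL-317296 expires on the earlier of 19 April 2006 and 17 June 2007.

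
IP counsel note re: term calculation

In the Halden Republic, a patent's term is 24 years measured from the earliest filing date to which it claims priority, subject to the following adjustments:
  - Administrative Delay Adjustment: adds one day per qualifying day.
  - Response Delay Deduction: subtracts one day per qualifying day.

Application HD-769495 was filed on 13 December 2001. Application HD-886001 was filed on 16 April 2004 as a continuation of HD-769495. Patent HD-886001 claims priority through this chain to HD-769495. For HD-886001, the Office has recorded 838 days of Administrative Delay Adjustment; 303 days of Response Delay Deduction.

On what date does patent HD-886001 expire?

Earliest priority filing: 13 December 2001.
Base term: 13 December 2001 + 24 years → 13 December 2025.
Administrative Delay Adjustment: +838 days → 30 March 2028.
Response Delay Deduction: −303 days → 1 June 2027.

2027-06-01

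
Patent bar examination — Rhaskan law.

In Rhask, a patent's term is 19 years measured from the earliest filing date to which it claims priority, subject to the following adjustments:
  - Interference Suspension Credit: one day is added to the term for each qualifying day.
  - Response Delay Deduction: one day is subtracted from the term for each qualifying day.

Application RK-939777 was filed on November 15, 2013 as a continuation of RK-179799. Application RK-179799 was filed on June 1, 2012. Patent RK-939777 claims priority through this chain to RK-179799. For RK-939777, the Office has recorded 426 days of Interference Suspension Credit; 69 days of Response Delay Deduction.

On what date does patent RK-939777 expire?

Earliest priority filing: 1 June 2012.
Base term: 1 June 2012 + 19 years → 1 June 2031.
Interference Suspension Credit: +426 days → 31 July 2032.
Response Delay Deduction: −69 days → 23 May 2032.

May 23, 2032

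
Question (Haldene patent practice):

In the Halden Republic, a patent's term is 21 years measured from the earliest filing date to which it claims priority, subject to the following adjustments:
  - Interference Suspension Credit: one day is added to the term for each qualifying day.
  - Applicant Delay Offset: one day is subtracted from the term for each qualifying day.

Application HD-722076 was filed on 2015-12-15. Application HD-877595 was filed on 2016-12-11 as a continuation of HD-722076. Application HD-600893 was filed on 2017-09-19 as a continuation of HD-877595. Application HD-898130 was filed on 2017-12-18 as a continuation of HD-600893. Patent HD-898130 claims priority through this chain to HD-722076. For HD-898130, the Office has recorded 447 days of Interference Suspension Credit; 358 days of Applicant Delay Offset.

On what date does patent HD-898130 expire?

March 14, 2037

Earliest priority filing: 15 December 2015.
Base term: 15 December 2015 + 21 years → 15 December 2036.
Interference Suspension Credit: +447 days → 7 March 2038.
Applicant Delay Offset: −358 days → 14 March 2037.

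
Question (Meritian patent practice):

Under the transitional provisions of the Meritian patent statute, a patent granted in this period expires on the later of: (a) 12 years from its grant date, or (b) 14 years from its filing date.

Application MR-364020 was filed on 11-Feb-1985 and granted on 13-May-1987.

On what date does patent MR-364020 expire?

1999-05-13

(a) grant + 12 years → 13 May 1999.
(b) filing + 14 years → 11 February 1999.
Later of the two: 13 May 1999.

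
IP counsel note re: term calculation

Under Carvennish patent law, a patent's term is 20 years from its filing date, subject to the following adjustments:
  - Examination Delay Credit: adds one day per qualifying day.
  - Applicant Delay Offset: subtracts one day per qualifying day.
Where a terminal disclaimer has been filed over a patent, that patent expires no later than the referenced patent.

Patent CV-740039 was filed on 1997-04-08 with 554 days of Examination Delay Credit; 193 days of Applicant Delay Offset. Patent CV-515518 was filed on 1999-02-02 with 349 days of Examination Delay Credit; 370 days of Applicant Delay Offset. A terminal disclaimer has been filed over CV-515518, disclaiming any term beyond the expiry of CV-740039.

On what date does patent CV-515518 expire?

April 4, 2018

Natural term of CV-515518:
  Base: filing + 20 years → 2 February 2019.
  Examination Delay Credit: +349 days → 17 January 2020.
  Applicant Delay Offset: −370 days → 12 January 2019.
Expiry of referenced patent CV-740039:
  Base: filing + 20 years → 8 April 2017.
  Examination Delay Credit: +554 days → 14 October 2018.
  Applicant Delay Offset: −193 days → 4 April 2018.
Terminal disclaimer: CV-515518 expires on the earlier of 12 January 2019 and 4 April 2018.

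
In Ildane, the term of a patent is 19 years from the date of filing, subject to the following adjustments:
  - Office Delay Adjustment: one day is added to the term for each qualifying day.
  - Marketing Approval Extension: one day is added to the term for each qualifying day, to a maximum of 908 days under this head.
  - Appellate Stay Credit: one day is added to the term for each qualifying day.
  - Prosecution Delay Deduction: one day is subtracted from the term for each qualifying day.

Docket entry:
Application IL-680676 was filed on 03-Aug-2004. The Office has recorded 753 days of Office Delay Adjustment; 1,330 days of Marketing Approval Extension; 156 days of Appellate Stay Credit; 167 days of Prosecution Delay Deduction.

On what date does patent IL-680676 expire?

Base term: filing date + 19 years → 3 August 2023.
Office Delay Adjustment: +753 days → 25 August 2025.
Marketing Approval Extension: 1330 days claimed exceeds the 908-day cap, so +908 days → 19 February 2028.
Appellate Stay Credit: +156 days → 24 July 2028.
Prosecution Delay Deduction: −167 days → 8 February 2028.

February 8, 2028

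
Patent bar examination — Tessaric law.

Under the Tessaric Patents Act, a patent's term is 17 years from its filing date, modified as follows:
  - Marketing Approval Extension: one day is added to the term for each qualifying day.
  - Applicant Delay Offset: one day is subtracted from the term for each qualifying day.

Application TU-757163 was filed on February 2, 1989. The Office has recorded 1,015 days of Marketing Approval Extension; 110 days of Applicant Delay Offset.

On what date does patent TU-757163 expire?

July 26, 2008

Base term: filing date + 17 years → 2 February 2006.
Marketing Approval Extension: +1015 days → 13 November 2008.
Applicant Delay Offset: −110 days → 26 July 2008.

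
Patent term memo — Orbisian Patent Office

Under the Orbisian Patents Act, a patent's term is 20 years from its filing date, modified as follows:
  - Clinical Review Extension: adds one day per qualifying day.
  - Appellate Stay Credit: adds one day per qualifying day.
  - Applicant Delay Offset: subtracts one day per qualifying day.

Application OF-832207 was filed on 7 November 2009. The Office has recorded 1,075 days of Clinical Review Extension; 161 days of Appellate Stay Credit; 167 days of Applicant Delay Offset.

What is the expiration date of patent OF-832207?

Base term: filing date + 20 years → 7 November 2029.
Clinical Review Extension: +1075 days → 17 October 2032.
Appellate Stay Credit: +161 days → 27 March 2033.
Applicant Delay Offset: −167 days → 11 October 2032.

2032-10-11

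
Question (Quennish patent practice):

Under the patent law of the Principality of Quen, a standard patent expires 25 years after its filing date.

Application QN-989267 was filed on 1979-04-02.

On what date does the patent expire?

Filing date + 25 years → 2 April 2004.

2004-04-02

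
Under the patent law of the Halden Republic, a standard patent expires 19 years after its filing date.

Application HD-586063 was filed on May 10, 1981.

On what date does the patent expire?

Filing date + 19 years → 10 May 2000.

2000-05-10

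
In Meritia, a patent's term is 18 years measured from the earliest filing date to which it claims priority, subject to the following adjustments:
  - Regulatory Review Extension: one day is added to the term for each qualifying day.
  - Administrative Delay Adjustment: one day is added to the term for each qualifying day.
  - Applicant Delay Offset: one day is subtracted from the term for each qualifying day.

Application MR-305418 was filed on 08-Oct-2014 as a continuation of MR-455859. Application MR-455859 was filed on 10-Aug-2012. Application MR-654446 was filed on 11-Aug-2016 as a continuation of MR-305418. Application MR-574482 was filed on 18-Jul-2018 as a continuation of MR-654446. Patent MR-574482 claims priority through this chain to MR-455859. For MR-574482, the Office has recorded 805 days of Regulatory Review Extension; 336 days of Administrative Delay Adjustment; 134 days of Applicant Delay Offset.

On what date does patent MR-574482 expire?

Earliest priority filing: 10 August 2012.
Base term: 10 August 2012 + 18 years → 10 August 2030.
Regulatory Review Extension: +805 days → 23 October 2032.
Administrative Delay Adjustment: +336 days → 24 September 2033.
Applicant Delay Offset: −134 days → 13 May 2033.

May 13, 2033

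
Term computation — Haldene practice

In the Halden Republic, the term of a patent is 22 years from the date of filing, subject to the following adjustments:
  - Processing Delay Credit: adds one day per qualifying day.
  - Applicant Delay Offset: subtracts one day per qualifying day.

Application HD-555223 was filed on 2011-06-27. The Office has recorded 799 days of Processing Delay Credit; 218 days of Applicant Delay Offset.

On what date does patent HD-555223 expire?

Base term: filing date + 22 years → 27 June 2033.
Processing Delay Credit: +799 days → 4 September 2035.
Applicant Delay Offset: −218 days → 29 January 2035.

January 29, 2035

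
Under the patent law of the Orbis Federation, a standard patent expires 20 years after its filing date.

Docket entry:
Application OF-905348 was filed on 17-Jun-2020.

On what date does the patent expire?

2040-06-17

Filing date + 20 years → 17 June 2040.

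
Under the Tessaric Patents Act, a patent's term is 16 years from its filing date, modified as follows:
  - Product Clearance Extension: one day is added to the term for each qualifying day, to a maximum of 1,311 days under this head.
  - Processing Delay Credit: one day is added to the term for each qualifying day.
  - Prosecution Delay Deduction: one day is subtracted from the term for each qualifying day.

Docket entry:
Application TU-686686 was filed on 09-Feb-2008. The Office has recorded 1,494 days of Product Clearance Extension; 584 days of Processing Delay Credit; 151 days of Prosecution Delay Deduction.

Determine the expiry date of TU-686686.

November 18, 2028

Base term: filing date + 16 years → 9 February 2024.
Product Clearance Extension: 1494 days claimed exceeds the 1311-day cap, so +1311 days → 12 September 2027.
Processing Delay Credit: +584 days → 18 April 2029.
Prosecution Delay Deduction: −151 days → 18 November 2028.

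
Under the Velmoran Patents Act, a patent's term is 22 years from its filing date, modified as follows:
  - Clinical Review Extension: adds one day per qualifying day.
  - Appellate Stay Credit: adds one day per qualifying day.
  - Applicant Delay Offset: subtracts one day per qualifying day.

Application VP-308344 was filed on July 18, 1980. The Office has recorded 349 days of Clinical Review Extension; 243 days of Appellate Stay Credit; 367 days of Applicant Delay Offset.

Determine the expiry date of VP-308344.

February 28, 2003

Base term: filing date + 22 years → 18 July 2002.
Clinical Review Extension: +349 days → 2 July 2003.
Appellate Stay Credit: +243 days → 1 March 2004.
Applicant Delay Offset: −367 days → 28 February 2003.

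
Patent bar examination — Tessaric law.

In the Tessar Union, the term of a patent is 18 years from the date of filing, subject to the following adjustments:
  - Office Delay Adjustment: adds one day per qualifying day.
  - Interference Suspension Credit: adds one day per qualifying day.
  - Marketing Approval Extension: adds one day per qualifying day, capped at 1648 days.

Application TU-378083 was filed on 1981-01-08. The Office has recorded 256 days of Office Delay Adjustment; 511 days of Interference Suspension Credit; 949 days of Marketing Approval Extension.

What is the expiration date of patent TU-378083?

2003-09-20

Base term: filing date + 18 years → 8 January 1999.
Office Delay Adjustment: +256 days → 21 September 1999.
Interference Suspension Credit: +511 days → 13 February 2001.
Marketing Approval Extension: 949 days (within the 1648-day cap) → +949 days → 20 September 2003.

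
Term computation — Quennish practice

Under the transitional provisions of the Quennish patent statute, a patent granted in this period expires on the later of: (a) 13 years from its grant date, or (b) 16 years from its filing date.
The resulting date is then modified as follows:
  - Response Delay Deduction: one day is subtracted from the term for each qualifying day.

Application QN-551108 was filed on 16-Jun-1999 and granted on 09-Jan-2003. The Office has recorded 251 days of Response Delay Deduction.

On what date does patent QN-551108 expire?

(a) grant + 13 years → 9 January 2016.
(b) filing + 16 years → 16 June 2015.
Later of the two: 9 January 2016.
Response Delay Deduction: −251 days → 3 May 2015.

2015-05-03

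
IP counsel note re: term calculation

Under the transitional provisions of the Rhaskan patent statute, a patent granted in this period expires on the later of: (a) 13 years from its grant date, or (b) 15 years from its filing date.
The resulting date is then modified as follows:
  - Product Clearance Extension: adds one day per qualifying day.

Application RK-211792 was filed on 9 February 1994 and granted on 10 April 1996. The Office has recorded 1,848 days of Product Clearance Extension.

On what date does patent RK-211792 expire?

2014-05-02

(a) grant + 13 years → 10 April 2009.
(b) filing + 15 years → 9 February 2009.
Later of the two: 10 April 2009.
Product Clearance Extension: +1848 days → 2 May 2014.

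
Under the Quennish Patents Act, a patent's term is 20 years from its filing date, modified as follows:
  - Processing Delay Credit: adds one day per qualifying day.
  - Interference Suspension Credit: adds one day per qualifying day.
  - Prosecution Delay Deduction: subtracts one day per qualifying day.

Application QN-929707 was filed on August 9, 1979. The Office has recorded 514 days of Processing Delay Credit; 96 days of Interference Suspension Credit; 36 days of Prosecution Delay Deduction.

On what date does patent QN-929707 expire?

March 5, 2001

Base term: filing date + 20 years → 9 August 1999.
Processing Delay Credit: +514 days → 4 January 2001.
Interference Suspension Credit: +96 days → 10 April 2001.
Prosecution Delay Deduction: −36 days → 5 March 2001.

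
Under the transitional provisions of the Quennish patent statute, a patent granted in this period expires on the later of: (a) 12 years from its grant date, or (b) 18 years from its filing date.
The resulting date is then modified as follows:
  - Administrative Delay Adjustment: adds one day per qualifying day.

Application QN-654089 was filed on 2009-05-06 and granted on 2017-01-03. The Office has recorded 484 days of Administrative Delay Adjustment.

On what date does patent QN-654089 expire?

2030-05-02

(a) grant + 12 years → 3 January 2029.
(b) filing + 18 years → 6 May 2027.
Later of the two: 3 January 2029.
Administrative Delay Adjustment: +484 days → 2 May 2030.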